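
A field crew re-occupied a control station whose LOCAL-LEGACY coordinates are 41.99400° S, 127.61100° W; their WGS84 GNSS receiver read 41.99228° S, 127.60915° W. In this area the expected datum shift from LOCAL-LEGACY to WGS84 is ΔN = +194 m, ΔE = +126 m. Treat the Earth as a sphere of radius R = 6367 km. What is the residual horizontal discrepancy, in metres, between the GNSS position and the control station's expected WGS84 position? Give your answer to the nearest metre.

Observed coordinate differences: Δφ = +0.00172°, Δλ = +0.00185°.
Converting to metres (1° lat = 111125 m, cos φ = 0.743215): observed ΔN = 191.1 m, observed ΔE = 152.8 m.
Subtracting the expected shift leaves a residual of 191.1 − (194) = -2.9 m north and 152.8 − (126) = 26.8 m east.
Residual distance = √((-2.9)² + 26.8²) = 26.9 m.

27 m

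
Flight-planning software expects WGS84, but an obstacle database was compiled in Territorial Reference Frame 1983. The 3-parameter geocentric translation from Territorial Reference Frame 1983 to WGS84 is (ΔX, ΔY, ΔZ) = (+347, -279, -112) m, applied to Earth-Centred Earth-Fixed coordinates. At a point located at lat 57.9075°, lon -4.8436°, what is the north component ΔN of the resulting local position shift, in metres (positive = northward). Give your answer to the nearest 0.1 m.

ΔN = -372.4 m

The local north axis is (−sin φ cos λ, −sin φ sin λ, cos φ), giving ΔN = -292.926 − 19.958 − 59.504 = -372.39 m.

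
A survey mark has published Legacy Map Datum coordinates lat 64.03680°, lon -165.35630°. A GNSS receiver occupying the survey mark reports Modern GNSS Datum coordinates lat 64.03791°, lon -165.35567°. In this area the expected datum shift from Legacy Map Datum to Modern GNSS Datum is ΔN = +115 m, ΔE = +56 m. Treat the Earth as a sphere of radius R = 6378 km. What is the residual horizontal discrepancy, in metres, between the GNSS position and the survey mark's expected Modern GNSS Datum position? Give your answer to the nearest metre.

Observed coordinate differences: Δφ = +0.00111°, Δλ = +0.00063°.
Converting to metres (1° lat = 111317 m, cos φ = 0.437794): observed ΔN = 123.6 m, observed ΔE = 30.7 m.
Subtracting the expected shift leaves a residual of 123.6 − (115) = 8.6 m north and 30.7 − (56) = -25.3 m east.
Residual distance = √(8.6² + (-25.3)²) = 26.7 m.

27 m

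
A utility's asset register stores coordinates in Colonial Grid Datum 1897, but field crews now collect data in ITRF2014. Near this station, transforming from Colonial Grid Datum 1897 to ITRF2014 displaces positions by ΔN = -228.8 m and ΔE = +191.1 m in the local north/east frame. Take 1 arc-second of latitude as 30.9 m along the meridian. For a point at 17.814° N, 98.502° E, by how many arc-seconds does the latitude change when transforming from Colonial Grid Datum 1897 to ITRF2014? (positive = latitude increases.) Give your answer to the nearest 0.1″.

1″ of latitude = 30.90 m, so Δφ = -228.8 / 30.90 = -7.405″.

Δφ = -7.4″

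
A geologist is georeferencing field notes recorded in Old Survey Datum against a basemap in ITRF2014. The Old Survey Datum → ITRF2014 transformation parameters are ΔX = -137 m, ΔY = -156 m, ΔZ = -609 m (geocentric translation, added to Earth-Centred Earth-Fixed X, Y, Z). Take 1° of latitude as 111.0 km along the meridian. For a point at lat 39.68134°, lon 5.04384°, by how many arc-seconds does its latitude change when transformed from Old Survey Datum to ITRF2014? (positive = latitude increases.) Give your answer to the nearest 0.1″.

Δφ = -12.1″

sin φ = 0.638517, cos φ = 0.769608, sin λ = 0.087918, cos λ = 0.996128.
North component: ΔN = −sin φ cos λ·ΔX − sin φ sin λ·ΔY + cos φ·ΔZ = −(0.638517)(0.996128)(-137) − (0.638517)(0.087918)(-156) + (0.769608)(-609) = -372.80 m.
1° of latitude spans 111000 m, so Δφ = -372.80 / 111000 × 3600 = -12.091″.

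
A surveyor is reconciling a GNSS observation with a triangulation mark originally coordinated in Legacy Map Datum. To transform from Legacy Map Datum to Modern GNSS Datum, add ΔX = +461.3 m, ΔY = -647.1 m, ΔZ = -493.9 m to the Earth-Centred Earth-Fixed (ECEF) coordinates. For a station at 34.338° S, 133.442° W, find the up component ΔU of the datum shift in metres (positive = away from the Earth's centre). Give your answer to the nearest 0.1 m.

ΔU = 404.6 m

At φ = -34.338°, λ = -133.442°: sin φ = -0.564074, cos φ = 0.825724, sin λ = -0.726071, cos λ = -0.687620.
ΔU = cos φ cos λ·ΔX + cos φ sin λ·ΔY + sin φ·ΔZ = (0.825724)(-0.687620)(461.3) + (0.825724)(-0.726071)(-647.1) + (-0.564074)(-493.9) = 404.64 m.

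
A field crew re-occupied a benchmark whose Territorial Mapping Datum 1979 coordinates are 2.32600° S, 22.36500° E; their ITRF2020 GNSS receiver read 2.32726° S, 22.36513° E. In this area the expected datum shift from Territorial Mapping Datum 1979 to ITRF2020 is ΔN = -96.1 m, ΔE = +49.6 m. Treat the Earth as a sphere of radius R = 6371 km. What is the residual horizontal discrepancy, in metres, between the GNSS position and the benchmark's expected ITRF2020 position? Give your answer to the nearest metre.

56 m

Observed coordinate differences: Δφ = -0.00126°, Δλ = +0.00013°.
Converting to metres (1° lat = 111195 m, cos φ = 0.999176): observed ΔN = -140.1 m, observed ΔE = 14.4 m.
Subtracting the expected shift leaves a residual of -140.1 − (-96.1) = -44.0 m north and 14.4 − (49.6) = -35.2 m east.
Residual distance = √((-44.0)² + (-35.2)²) = 56.3 m.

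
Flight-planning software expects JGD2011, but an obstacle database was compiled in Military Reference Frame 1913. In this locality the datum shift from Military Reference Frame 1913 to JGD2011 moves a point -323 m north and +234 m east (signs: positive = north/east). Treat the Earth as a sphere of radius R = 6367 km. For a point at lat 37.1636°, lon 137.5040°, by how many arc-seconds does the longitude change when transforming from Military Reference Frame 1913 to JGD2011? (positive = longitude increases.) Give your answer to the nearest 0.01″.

Δλ = 9.51″

At latitude 37.1636°, cos φ = 0.796914.
One radian of longitude at latitude φ spans R cos φ, so Δλ = ΔE / (R cos φ) = 234.0 / (6367000 × 0.796914) = 4.6118e-05 rad = 9.513″.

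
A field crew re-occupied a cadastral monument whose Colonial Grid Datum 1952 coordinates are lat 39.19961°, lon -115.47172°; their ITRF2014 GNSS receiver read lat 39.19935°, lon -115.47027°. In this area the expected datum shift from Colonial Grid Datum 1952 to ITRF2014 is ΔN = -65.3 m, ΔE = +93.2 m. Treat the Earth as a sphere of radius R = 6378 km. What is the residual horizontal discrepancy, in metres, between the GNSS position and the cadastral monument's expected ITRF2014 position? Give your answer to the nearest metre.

Observed coordinate differences: Δφ = -0.00026°, Δλ = +0.00145°.
Converting to metres (1° lat = 111317 m, cos φ = 0.774949): observed ΔN = -28.9 m, observed ΔE = 125.1 m.
Subtracting the expected shift leaves a residual of -28.9 − (-65.3) = 36.4 m north and 125.1 − (93.2) = 31.9 m east.
Residual distance = √(36.4² + 31.9²) = 48.4 m.

48 m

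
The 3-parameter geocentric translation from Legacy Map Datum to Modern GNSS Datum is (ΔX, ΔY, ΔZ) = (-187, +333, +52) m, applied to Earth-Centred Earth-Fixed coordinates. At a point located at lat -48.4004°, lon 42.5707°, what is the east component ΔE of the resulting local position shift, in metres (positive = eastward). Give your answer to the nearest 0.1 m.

The local east axis at (φ, λ) is (−sin λ, cos λ, 0), so ΔE = −sin(42.5707°)·(-187) + cos(42.5707°)·333 = 371.74 m.

ΔE = 371.7 m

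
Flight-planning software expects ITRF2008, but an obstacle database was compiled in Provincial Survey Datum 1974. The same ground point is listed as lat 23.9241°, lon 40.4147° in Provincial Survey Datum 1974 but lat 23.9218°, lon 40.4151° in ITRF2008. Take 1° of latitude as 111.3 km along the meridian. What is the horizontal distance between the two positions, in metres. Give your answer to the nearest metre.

Δφ = 23.9218° − 23.9241° = -0.0023°; Δλ = 40.4151° − 40.4147° = +0.0004°.
ΔN = Δφ × 111300 = -256.0 m; ΔE = Δλ × 111300 × cos(23.9241°) = +0.0004 × 111300 × 0.914083 = 40.7 m.
Distance = √(ΔE² + ΔN²) = √(40.7² + (-256.0)²) = 259.2 m.

259 m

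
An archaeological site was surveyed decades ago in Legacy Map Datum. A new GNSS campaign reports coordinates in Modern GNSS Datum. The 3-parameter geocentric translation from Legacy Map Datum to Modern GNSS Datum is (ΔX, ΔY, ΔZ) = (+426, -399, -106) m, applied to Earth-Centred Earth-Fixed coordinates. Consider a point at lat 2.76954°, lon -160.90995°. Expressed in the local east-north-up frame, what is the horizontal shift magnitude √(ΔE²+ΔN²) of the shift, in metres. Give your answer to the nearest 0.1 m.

At φ = 2.76954°, λ = -160.90995°: sin φ = 0.048319, cos φ = 0.998832, sin λ = -0.327054, cos λ = -0.945006.
ΔE = −sin λ·ΔX + cos λ·ΔY = −(-0.327054)·(426) + (-0.945006)·(-399) = 516.38 m.
ΔN = −sin φ cos λ·ΔX − sin φ sin λ·ΔY + cos φ·ΔZ = −(0.048319)(-0.945006)(426) − (0.048319)(-0.327054)(-399) + (0.998832)(-106) = -92.73 m.
Horizontal magnitude = √(ΔE² + ΔN²) = √(516.38² + (-92.73)²) = 524.64 m.

524.6 m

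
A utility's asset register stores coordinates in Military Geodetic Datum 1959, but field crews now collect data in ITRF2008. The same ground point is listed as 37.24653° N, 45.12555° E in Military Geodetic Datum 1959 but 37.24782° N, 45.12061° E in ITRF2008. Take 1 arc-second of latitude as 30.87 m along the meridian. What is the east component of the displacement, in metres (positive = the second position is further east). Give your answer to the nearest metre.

Δφ = 37.24782° − 37.24653° = +0.00129°; Δλ = 45.12061° − 45.12555° = -0.00494°.
1° of latitude = 3600 × 30.87 = 111132 m.
ΔN = Δφ × 111132 = 143.4 m; ΔE = Δλ × 111132 × cos(37.24653°) = -0.00494 × 111132 × 0.796039 = -437.0 m.

ΔE = -437 m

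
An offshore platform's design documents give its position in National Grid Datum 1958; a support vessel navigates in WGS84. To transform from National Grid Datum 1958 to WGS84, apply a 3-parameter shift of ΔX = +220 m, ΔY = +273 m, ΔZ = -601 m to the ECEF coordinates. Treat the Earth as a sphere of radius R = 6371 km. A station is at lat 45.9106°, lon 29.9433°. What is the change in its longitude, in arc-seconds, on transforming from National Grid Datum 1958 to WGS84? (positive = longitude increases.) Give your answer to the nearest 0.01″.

sin φ = 0.718255, cos φ = 0.695780, sin λ = 0.499143, cos λ = 0.866520.
East component: ΔE = −sin λ·ΔX + cos λ·ΔY = −(0.499143)(220) + (0.866520)(273) = 126.75 m.
1° of latitude spans πR/180 = 111195 m; at latitude φ, 1° of longitude spans that × cos φ = 77367.2 m, so Δλ = 126.75 / 77367.2 × 3600 = 5.898″.

Δλ = 5.90″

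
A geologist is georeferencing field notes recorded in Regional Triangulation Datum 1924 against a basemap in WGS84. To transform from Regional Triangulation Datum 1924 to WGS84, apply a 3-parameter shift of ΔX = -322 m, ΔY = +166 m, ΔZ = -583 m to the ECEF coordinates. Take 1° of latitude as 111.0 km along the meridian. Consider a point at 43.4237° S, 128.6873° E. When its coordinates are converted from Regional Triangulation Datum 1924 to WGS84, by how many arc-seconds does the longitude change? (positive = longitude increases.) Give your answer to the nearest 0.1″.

Δλ = 6.6″

sin φ = -0.687388, cos φ = 0.726290, sin λ = 0.780569, cos λ = -0.625070.
East component: ΔE = −sin λ·ΔX + cos λ·ΔY = −(0.780569)(-322) + (-0.625070)(166) = 147.58 m.
1° of latitude spans 111000 m; at latitude φ, 1° of longitude spans that × cos φ = 80618.2 m, so Δλ = 147.58 / 80618.2 × 3600 = 6.590″.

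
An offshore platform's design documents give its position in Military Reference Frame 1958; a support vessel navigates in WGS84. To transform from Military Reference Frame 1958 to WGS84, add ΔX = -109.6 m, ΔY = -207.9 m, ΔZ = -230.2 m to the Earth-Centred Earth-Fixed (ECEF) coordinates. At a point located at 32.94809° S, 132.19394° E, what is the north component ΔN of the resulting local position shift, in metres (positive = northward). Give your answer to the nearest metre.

The local north axis is (−sin φ cos λ, −sin φ sin λ, cos φ), giving ΔN = 40.036 − 83.773 − 193.175 = -236.91 m.

ΔN = -237 m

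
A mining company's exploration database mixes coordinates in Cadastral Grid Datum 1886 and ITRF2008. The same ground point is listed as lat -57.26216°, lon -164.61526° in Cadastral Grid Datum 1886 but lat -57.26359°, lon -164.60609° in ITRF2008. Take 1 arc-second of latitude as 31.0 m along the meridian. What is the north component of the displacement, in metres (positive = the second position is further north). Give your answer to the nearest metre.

ΔN = -160 m

Δφ = -57.26359° − -57.26216° = -0.00143°; Δλ = -164.60609° − -164.61526° = +0.00917°.
1° of latitude = 3600 × 31.00 = 111600 m.
ΔN = Δφ × 111600 = -159.6 m; ΔE = Δλ × 111600 × cos(-57.26216°) = +0.00917 × 111600 × 0.540796 = 553.4 m.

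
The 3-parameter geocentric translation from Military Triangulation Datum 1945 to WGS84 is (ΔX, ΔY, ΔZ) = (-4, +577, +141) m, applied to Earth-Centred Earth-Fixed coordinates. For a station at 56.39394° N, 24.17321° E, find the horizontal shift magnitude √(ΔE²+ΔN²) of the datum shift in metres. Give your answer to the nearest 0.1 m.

540.6 m

At φ = 56.39394°, λ = 24.17321°: sin φ = 0.832863, cos φ = 0.553480, sin λ = 0.409497, cos λ = 0.912312.
ΔE = −sin λ·ΔX + cos λ·ΔY = −(0.409497)·(-4) + (0.912312)·(577) = 528.04 m.
ΔN = −sin φ cos λ·ΔX − sin φ sin λ·ΔY + cos φ·ΔZ = −(0.832863)(0.912312)(-4) − (0.832863)(0.409497)(577) + (0.553480)(141) = -115.71 m.
Horizontal magnitude = √(ΔE² + ΔN²) = √(528.04² + (-115.71)²) = 540.57 m.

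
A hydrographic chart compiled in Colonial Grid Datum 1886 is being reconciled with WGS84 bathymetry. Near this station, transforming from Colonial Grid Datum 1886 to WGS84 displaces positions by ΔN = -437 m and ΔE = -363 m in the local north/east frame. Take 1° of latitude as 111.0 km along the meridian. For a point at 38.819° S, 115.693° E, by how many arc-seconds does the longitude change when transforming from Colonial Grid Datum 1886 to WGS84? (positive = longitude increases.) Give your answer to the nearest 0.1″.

Δλ = -15.1″

At latitude -38.819°, cos φ = 0.779130.
1° of longitude at this latitude = 111.0 × cos φ = 86.48 km, so Δλ = -363.0 / 86483.4 = -0.0041973° = -15.110″.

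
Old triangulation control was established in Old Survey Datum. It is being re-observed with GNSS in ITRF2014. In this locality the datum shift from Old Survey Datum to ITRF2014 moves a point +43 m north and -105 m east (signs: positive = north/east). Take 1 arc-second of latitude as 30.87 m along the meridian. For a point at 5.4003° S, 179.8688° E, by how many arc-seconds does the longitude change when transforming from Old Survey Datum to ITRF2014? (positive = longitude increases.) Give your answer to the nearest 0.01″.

Δλ = -3.42″

At latitude -5.4003°, cos φ = 0.995561.
1″ of longitude at this latitude = 30.87 × cos φ = 30.7330 m, so Δλ = -105.0 / 30.7330 = -3.417″.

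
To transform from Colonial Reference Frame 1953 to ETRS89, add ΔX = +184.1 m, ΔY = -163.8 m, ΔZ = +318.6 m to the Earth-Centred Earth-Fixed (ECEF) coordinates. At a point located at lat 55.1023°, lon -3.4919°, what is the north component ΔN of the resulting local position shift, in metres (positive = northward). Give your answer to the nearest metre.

ΔN = 23 m

At φ = 55.1023°, λ = -3.4919°: sin φ = 0.820175, cos φ = 0.572113, sin λ = -0.060907, cos λ = 0.998143.
ΔN = −sin φ cos λ·ΔX − sin φ sin λ·ΔY + cos φ·ΔZ = −(0.820175)(0.998143)(184.1) − (0.820175)(-0.060907)(-163.8) + (0.572113)(318.6) = 23.38 m.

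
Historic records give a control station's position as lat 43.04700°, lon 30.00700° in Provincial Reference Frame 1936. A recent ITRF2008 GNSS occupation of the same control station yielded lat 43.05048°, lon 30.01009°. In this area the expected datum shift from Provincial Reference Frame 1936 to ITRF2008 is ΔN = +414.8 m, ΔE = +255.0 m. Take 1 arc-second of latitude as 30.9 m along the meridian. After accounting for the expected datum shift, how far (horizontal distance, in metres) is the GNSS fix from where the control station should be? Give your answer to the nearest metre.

Observed coordinate differences: Δφ = +0.00348°, Δλ = +0.00309°.
Converting to metres (1° lat = 111240 m, cos φ = 0.730794): observed ΔN = 387.1 m, observed ΔE = 251.2 m.
Subtracting the expected shift leaves a residual of 387.1 − (414.8) = -27.7 m north and 251.2 − (255.0) = -3.8 m east.
Residual distance = √((-27.7)² + (-3.8)²) = 27.9 m.

28 m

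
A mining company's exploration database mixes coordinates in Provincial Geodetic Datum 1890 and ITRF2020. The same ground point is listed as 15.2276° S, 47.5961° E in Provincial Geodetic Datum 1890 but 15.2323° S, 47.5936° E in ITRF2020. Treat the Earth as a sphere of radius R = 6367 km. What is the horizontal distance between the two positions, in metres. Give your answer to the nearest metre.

Δφ = -15.2323° − -15.2276° = -0.0047°; Δλ = 47.5936° − 47.5961° = -0.0025°.
1° along a meridian = πR/180 = 111125 m.
ΔN = Δφ × 111125 = -522.3 m; ΔE = Δλ × 111125 × cos(-15.2276°) = -0.0025 × 111125 × 0.964890 = -268.1 m.
Distance = √(ΔE² + ΔN²) = √((-268.1)² + (-522.3)²) = 587.1 m.

587 m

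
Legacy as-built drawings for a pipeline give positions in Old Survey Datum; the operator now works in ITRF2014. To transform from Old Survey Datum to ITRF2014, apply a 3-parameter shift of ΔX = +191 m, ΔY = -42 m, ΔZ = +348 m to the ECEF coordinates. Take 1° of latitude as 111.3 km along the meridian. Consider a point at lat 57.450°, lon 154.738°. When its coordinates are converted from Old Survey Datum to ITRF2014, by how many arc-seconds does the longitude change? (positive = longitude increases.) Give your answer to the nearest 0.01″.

sin φ = 0.842922, cos φ = 0.538035, sin λ = 0.426758, cos λ = -0.904366.
East component: ΔE = −sin λ·ΔX + cos λ·ΔY = −(0.426758)(191) + (-0.904366)(-42) = -43.53 m.
1° of latitude spans 111300 m; at latitude φ, 1° of longitude spans that × cos φ = 59883.3 m, so Δλ = -43.53 / 59883.3 × 3600 = -2.617″.

Δλ = -2.62″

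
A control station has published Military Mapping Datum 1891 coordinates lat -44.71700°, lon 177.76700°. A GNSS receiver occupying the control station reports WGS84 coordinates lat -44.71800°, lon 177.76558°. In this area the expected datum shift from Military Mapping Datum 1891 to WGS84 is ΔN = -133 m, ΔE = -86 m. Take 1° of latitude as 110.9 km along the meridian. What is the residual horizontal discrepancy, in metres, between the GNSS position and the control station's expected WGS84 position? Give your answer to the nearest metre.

34 m

Observed coordinate differences: Δφ = -0.00100°, Δλ = -0.00142°.
Converting to metres (1° lat = 110900 m, cos φ = 0.710591): observed ΔN = -110.9 m, observed ΔE = -111.9 m.
Subtracting the expected shift leaves a residual of -110.9 − (-133) = 22.1 m north and -111.9 − (-86) = -25.9 m east.
Residual distance = √(22.1² + (-25.9)²) = 34.0 m.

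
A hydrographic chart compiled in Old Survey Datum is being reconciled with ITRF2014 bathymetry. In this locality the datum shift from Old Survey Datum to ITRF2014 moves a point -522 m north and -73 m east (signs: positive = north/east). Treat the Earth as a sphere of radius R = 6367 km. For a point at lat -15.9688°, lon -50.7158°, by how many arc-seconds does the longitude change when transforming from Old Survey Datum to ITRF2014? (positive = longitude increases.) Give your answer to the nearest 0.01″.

Δλ = -2.46″

At latitude -15.9688°, cos φ = 0.961412.
One radian of longitude at latitude φ spans R cos φ, so Δλ = ΔE / (R cos φ) = -73.0 / (6367000 × 0.961412) = -1.1926e-05 rad = -2.460″.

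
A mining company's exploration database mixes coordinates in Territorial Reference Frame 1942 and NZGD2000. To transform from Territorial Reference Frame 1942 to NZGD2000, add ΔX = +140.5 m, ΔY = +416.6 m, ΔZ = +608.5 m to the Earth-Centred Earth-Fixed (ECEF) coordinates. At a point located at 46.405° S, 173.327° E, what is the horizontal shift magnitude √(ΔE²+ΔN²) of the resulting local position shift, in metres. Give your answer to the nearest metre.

557 m

At φ = -46.405°, λ = 173.327°: sin φ = -0.724232, cos φ = 0.689556, sin λ = 0.116203, cos λ = -0.993226.
ΔE = −sin λ·ΔX + cos λ·ΔY = −(0.116203)·(140.5) + (-0.993226)·(416.6) = -430.10 m.
ΔN = −sin φ cos λ·ΔX − sin φ sin λ·ΔY + cos φ·ΔZ = −(-0.724232)(-0.993226)(140.5) − (-0.724232)(0.116203)(416.6) + (0.689556)(608.5) = 353.59 m.
Horizontal magnitude = √(ΔE² + ΔN²) = √((-430.10)² + 353.59²) = 556.79 m.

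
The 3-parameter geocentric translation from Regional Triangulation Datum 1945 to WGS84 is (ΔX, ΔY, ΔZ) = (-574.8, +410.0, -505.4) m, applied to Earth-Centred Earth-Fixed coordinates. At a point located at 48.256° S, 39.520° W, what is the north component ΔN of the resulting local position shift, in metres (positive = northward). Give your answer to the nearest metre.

At φ = -48.256°, λ = -39.520°: sin φ = -0.746127, cos φ = 0.665804, sin λ = -0.636348, cos λ = 0.771403.
ΔN = −sin φ cos λ·ΔX − sin φ sin λ·ΔY + cos φ·ΔZ = −(-0.746127)(0.771403)(-574.8) − (-0.746127)(-0.636348)(410.0) + (0.665804)(-505.4) = -862.00 m.

ΔN = -862 m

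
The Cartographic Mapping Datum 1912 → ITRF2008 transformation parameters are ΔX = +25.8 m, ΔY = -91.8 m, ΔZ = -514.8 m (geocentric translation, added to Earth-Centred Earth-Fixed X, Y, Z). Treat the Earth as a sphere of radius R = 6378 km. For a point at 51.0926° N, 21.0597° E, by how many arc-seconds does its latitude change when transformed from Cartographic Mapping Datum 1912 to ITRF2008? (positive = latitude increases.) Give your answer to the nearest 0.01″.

Δφ = -10.23″

sin φ = 0.778162, cos φ = 0.628064, sin λ = 0.359341, cos λ = 0.933207.
North component: ΔN = −sin φ cos λ·ΔX − sin φ sin λ·ΔY + cos φ·ΔZ = −(0.778162)(0.933207)(25.8) − (0.778162)(0.359341)(-91.8) + (0.628064)(-514.8) = -316.39 m.
1° of latitude spans πR/180 = 111317 m, so Δφ = -316.39 / 111317 × 3600 = -10.232″.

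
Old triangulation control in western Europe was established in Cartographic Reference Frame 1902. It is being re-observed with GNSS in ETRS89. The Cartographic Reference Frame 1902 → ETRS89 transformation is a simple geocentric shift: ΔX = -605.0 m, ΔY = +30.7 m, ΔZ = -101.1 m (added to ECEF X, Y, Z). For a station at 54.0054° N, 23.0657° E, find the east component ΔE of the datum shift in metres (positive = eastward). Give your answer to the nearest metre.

ΔE = 265 m

At φ = 54.0054°, λ = 23.0657°: sin φ = 0.809072, cos φ = 0.587709, sin λ = 0.391786, cos λ = 0.920056.
ΔE = −sin λ·ΔX + cos λ·ΔY = −(0.391786)·(-605.0) + (0.920056)·(30.7) = 265.28 m.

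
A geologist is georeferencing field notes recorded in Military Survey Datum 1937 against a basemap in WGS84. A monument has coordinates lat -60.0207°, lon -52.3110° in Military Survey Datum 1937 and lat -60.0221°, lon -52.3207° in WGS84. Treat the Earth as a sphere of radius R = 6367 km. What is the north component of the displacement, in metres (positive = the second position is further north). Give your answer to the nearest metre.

ΔN = -156 m

Δφ = -60.0221° − -60.0207° = -0.0014°; Δλ = -52.3207° − -52.3110° = -0.0097°.
1° along a meridian = πR/180 = 111125 m.
ΔN = Δφ × 111125 = -155.6 m; ΔE = Δλ × 111125 × cos(-60.0207°) = -0.0097 × 111125 × 0.499687 = -538.6 m.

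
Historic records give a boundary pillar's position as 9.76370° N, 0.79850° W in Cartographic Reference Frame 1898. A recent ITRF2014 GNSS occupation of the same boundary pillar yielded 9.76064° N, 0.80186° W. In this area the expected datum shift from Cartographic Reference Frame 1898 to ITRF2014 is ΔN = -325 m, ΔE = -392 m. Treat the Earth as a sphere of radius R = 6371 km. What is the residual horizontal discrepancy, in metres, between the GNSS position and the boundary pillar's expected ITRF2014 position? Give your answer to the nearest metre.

Observed coordinate differences: Δφ = -0.00306°, Δλ = -0.00336°.
Converting to metres (1° lat = 111195 m, cos φ = 0.985516): observed ΔN = -340.3 m, observed ΔE = -368.2 m.
Subtracting the expected shift leaves a residual of -340.3 − (-325) = -15.3 m north and -368.2 − (-392) = 23.8 m east.
Residual distance = √((-15.3)² + 23.8²) = 28.3 m.

28 m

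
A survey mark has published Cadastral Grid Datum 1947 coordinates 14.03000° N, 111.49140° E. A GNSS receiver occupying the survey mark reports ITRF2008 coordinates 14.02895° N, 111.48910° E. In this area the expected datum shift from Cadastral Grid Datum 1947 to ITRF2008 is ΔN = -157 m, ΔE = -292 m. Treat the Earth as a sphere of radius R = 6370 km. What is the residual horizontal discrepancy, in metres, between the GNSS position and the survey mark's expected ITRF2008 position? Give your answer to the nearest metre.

Observed coordinate differences: Δφ = -0.00105°, Δλ = -0.00230°.
Converting to metres (1° lat = 111177 m, cos φ = 0.970169): observed ΔN = -116.7 m, observed ΔE = -248.1 m.
Subtracting the expected shift leaves a residual of -116.7 − (-157) = 40.3 m north and -248.1 − (-292) = 43.9 m east.
Residual distance = √(40.3² + 43.9²) = 59.6 m.

60 m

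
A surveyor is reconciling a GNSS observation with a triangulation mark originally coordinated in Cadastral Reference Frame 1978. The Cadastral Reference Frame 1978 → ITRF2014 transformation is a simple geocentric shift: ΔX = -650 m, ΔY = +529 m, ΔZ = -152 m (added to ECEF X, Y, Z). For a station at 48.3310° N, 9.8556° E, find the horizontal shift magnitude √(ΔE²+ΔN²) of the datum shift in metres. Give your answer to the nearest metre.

704 m

The local east axis at (φ, λ) is (−sin λ, cos λ, 0), so ΔE = −sin(9.8556°)·(-650) + cos(9.8556°)·529 = 632.45 m.
The local north axis is (−sin φ cos λ, −sin φ sin λ, cos φ), giving ΔN = 478.383 − 67.638 − 101.054 = 309.69 m.
Horizontal magnitude = √(ΔE² + ΔN²) = √(632.45² + 309.69²) = 704.20 m.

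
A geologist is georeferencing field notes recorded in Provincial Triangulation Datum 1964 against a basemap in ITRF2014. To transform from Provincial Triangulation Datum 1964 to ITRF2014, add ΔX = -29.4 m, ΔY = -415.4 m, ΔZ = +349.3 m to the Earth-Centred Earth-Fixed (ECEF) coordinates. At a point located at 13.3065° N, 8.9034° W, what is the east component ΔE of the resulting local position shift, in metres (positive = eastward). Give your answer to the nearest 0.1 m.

At φ = 13.3065°, λ = -8.9034°: sin φ = 0.230160, cos φ = 0.973153, sin λ = -0.154769, cos λ = 0.987951.
ΔE = −sin λ·ΔX + cos λ·ΔY = −(-0.154769)·(-29.4) + (0.987951)·(-415.4) = -414.94 m.

ΔE = -414.9 m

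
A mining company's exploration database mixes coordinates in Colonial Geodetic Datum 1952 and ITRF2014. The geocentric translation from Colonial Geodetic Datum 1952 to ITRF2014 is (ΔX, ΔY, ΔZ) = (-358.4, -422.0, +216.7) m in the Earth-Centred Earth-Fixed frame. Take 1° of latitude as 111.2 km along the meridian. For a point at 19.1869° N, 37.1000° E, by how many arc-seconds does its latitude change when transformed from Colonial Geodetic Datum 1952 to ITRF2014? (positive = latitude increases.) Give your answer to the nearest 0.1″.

sin φ = 0.328651, cos φ = 0.944452, sin λ = 0.603208, cos λ = 0.797584.
North component: ΔN = −sin φ cos λ·ΔX − sin φ sin λ·ΔY + cos φ·ΔZ = −(0.328651)(0.797584)(-358.4) − (0.328651)(0.603208)(-422.0) + (0.944452)(216.7) = 382.27 m.
1° of latitude spans 111200 m, so Δφ = 382.27 / 111200 × 3600 = 12.376″.

Δφ = 12.4″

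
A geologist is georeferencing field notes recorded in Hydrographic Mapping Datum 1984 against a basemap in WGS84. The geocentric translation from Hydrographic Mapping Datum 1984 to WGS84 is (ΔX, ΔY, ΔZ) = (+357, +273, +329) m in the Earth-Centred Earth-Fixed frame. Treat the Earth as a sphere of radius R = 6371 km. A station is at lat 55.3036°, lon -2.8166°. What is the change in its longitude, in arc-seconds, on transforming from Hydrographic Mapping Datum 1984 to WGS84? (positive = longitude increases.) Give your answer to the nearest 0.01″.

sin φ = 0.822180, cos φ = 0.569228, sin λ = -0.049139, cos λ = 0.998792.
East component: ΔE = −sin λ·ΔX + cos λ·ΔY = −(-0.049139)(357) + (0.998792)(273) = 290.21 m.
1° of latitude spans πR/180 = 111195 m; at latitude φ, 1° of longitude spans that × cos φ = 63295.3 m, so Δλ = 290.21 / 63295.3 × 3600 = 16.506″.

Δλ = 16.51″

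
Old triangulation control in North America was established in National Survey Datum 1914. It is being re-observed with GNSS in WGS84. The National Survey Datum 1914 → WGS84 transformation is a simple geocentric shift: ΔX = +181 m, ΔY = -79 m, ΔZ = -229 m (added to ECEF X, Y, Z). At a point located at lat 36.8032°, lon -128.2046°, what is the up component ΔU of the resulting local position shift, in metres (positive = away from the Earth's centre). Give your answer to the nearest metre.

ΔU = -177 m

At φ = 36.8032°, λ = -128.2046°: sin φ = 0.599068, cos φ = 0.800698, sin λ = -0.785807, cos λ = -0.618471.
ΔU = cos φ cos λ·ΔX + cos φ sin λ·ΔY + sin φ·ΔZ = (0.800698)(-0.618471)(181) + (0.800698)(-0.785807)(-79) + (0.599068)(-229) = -177.11 m.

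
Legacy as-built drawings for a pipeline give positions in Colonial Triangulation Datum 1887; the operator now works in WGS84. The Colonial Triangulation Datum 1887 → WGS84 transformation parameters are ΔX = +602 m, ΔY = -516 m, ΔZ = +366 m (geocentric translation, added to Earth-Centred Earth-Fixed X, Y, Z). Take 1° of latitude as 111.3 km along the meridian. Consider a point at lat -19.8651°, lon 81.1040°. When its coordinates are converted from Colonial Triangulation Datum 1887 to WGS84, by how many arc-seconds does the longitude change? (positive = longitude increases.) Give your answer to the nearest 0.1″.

Δλ = -23.2″

sin φ = -0.339807, cos φ = 0.940495, sin λ = 0.987971, cos λ = 0.154641.
East component: ΔE = −sin λ·ΔX + cos λ·ΔY = −(0.987971)(602) + (0.154641)(-516) = -674.55 m.
1° of latitude spans 111300 m; at latitude φ, 1° of longitude spans that × cos φ = 104677.1 m, so Δλ = -674.55 / 104677.1 × 3600 = -23.199″.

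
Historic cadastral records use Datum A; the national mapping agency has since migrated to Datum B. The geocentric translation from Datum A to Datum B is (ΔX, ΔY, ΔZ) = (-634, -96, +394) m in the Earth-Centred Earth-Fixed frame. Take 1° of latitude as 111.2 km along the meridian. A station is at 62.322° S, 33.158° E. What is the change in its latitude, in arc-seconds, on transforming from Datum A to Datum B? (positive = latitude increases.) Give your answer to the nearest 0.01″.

sin φ = -0.885572, cos φ = 0.464502, sin λ = 0.546950, cos λ = 0.837165.
North component: ΔN = −sin φ cos λ·ΔX − sin φ sin λ·ΔY + cos φ·ΔZ = −(-0.885572)(0.837165)(-634) − (-0.885572)(0.546950)(-96) + (0.464502)(394) = -333.51 m.
1° of latitude spans 111200 m, so Δφ = -333.51 / 111200 × 3600 = -10.797″.

Δφ = -10.80″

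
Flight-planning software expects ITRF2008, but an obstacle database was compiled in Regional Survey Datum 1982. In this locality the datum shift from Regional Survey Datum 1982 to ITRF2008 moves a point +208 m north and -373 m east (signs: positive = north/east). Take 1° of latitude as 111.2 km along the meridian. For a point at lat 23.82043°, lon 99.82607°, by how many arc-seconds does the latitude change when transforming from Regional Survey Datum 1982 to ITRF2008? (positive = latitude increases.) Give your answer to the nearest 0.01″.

1° of latitude = 111.2 km, so Δφ = 208.0 / 111200 = 0.0018705° = 6.734″.

Δφ = 6.73″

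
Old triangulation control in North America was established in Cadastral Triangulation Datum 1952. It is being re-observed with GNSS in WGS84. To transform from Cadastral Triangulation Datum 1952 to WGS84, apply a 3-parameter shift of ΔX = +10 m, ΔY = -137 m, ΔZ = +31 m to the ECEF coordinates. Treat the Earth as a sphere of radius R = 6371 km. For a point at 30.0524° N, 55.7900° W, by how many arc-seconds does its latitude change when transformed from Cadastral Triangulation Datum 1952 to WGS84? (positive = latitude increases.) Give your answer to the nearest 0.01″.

sin φ = 0.500792, cos φ = 0.865568, sin λ = -0.826982, cos λ = 0.562228.
North component: ΔN = −sin φ cos λ·ΔX − sin φ sin λ·ΔY + cos φ·ΔZ = −(0.500792)(0.562228)(10) − (0.500792)(-0.826982)(-137) + (0.865568)(31) = -32.72 m.
1° of latitude spans πR/180 = 111195 m, so Δφ = -32.72 / 111195 × 3600 = -1.059″.

Δφ = -1.06″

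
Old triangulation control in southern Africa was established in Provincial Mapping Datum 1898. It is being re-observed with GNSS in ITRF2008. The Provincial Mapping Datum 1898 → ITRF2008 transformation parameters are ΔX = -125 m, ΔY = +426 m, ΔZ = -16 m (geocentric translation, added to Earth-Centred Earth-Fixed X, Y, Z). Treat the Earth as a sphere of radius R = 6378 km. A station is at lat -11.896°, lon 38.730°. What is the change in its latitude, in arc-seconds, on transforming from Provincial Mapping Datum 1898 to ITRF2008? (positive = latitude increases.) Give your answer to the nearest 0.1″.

sin φ = -0.206136, cos φ = 0.978523, sin λ = 0.625651, cos λ = 0.780103.
North component: ΔN = −sin φ cos λ·ΔX − sin φ sin λ·ΔY + cos φ·ΔZ = −(-0.206136)(0.780103)(-125) − (-0.206136)(0.625651)(426) + (0.978523)(-16) = 19.18 m.
1° of latitude spans πR/180 = 111317 m, so Δφ = 19.18 / 111317 × 3600 = 0.620″.

Δφ = 0.6″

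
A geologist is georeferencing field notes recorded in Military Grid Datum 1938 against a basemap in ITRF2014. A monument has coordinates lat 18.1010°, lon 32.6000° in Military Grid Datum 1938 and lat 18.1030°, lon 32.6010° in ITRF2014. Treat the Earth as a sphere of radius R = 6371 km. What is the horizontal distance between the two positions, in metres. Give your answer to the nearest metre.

246 m

Δφ = 18.1030° − 18.1010° = +0.0020°; Δλ = 32.6010° − 32.6000° = +0.0010°.
1° along a meridian = πR/180 = 111195 m.
ΔN = Δφ × 111195 = 222.4 m; ΔE = Δλ × 111195 × cos(18.1010°) = +0.0010 × 111195 × 0.950510 = 105.7 m.
Distance = √(ΔE² + ΔN²) = √(105.7² + 222.4²) = 246.2 m.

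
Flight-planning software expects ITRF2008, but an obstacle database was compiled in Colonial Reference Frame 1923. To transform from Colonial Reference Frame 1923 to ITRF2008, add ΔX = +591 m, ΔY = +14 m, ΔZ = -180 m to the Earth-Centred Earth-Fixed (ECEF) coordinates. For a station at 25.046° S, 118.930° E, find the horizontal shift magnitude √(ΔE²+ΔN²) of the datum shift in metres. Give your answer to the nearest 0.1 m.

593.6 m

At φ = -25.046°, λ = 118.930°: sin φ = -0.423346, cos φ = 0.905968, sin λ = 0.875211, cos λ = -0.483741.
ΔE = −sin λ·ΔX + cos λ·ΔY = −(0.875211)·(591) + (-0.483741)·(14) = -524.02 m.
ΔN = −sin φ cos λ·ΔX − sin φ sin λ·ΔY + cos φ·ΔZ = −(-0.423346)(-0.483741)(591) − (-0.423346)(0.875211)(14) + (0.905968)(-180) = -278.92 m.
Horizontal magnitude = √(ΔE² + ΔN²) = √((-524.02)² + (-278.92)²) = 593.63 m.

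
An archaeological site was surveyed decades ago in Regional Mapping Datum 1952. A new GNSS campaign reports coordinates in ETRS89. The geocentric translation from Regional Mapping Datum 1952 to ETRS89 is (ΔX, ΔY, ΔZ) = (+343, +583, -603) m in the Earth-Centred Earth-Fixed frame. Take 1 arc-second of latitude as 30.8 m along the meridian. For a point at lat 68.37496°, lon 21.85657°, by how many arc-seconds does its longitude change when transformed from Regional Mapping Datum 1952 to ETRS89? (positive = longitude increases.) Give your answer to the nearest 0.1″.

sin φ = 0.929616, cos φ = 0.368531, sin λ = 0.372284, cos λ = 0.928119.
East component: ΔE = −sin λ·ΔX + cos λ·ΔY = −(0.372284)(343) + (0.928119)(583) = 413.40 m.
1° of latitude spans 3600 × 30.80 = 110880 m; at latitude φ, 1° of longitude spans that × cos φ = 40862.7 m, so Δλ = 413.40 / 40862.7 × 3600 = 36.420″.

Δλ = 36.4″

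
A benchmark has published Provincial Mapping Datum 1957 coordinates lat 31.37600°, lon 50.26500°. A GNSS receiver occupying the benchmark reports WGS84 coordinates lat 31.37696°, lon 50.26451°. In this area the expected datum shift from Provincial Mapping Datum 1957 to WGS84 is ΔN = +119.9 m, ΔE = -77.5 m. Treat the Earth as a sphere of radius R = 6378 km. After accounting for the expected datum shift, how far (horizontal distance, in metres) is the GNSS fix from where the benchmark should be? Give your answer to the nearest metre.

Observed coordinate differences: Δφ = +0.00096°, Δλ = -0.00049°.
Converting to metres (1° lat = 111317 m, cos φ = 0.853769): observed ΔN = 106.9 m, observed ΔE = -46.6 m.
Subtracting the expected shift leaves a residual of 106.9 − (119.9) = -13.0 m north and -46.6 − (-77.5) = 30.9 m east.
Residual distance = √((-13.0)² + 30.9²) = 33.6 m.

34 m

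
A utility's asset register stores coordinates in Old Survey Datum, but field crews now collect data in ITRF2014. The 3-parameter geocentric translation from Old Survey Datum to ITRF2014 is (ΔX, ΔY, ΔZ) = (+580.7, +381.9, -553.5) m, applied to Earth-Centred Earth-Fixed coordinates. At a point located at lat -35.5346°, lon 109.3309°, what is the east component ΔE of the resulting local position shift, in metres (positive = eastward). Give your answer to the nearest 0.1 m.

The local east axis at (φ, λ) is (−sin λ, cos λ, 0), so ΔE = −sin(109.3309°)·580.7 + cos(109.3309°)·381.9 = -674.38 m.

ΔE = -674.4 m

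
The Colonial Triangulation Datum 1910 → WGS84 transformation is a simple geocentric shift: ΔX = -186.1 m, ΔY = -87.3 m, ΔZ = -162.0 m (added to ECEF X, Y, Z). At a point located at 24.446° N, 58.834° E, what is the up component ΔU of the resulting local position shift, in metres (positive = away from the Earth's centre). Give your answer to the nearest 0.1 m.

ΔU = -222.7 m

The local up (radial) axis is (cos φ cos λ, cos φ sin λ, sin φ), giving ΔU = -87.676 − 68.003 − 67.041 = -222.72 m.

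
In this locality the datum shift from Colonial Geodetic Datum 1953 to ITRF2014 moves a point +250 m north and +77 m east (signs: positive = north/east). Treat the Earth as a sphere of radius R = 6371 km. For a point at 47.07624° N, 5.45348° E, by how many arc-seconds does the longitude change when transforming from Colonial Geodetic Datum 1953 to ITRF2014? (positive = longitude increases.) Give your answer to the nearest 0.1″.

Δλ = 3.7″

At latitude 47.07624°, cos φ = 0.681025.
One radian of longitude at latitude φ spans R cos φ, so Δλ = ΔE / (R cos φ) = 77.0 / (6371000 × 0.681025) = 1.7747e-05 rad = 3.661″.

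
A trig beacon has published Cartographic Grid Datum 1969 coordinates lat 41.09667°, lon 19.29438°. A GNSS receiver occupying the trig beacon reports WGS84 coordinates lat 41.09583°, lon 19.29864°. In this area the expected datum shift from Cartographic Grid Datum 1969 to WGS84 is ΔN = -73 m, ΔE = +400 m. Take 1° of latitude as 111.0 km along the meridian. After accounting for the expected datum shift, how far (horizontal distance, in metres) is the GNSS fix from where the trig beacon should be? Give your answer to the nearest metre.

Observed coordinate differences: Δφ = -0.00084°, Δλ = +0.00426°.
Converting to metres (1° lat = 111000 m, cos φ = 0.753602): observed ΔN = -93.2 m, observed ΔE = 356.3 m.
Subtracting the expected shift leaves a residual of -93.2 − (-73) = -20.2 m north and 356.3 − (400) = -43.7 m east.
Residual distance = √((-20.2)² + (-43.7)²) = 48.1 m.

48 m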